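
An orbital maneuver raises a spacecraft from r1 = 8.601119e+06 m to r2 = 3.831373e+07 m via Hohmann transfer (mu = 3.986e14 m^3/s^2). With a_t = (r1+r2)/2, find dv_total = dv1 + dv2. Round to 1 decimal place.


Step 1: Transfer semi-major axis a_t = (8.601119e+06 + 3.831373e+07) / 2 = 2.345742e+07 m
Step 2: v1 (circular at r1) = sqrt(mu/r1) = 6807.56 m/s
Step 3: v_t1 = sqrt(mu*(2/r1 - 1/a_t)) = 8700.18 m/s
Step 4: dv1 = |8700.18 - 6807.56| = 1892.62 m/s
Step 5: v2 (circular at r2) = 3225.46 m/s, v_t2 = 1953.12 m/s
Step 6: dv2 = |3225.46 - 1953.12| = 1272.34 m/s
Step 7: Total delta-v = 1892.62 + 1272.34 = 3165.0 m/s

3165.0


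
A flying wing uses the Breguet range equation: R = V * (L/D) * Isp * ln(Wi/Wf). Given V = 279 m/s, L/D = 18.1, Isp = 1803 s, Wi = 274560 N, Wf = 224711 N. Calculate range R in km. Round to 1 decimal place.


Step 1: Coefficient = V * (L/D) * Isp = 279 * 18.1 * 1803 = 9104969.7 m
Step 2: Wi/Wf = 274560 / 224711 = 1.221836
Step 3: ln(1.221836) = 0.200355
Step 4: R = 9104969.7 * 0.200355 = 1824223.3 m = 1824.2 km

1824.2


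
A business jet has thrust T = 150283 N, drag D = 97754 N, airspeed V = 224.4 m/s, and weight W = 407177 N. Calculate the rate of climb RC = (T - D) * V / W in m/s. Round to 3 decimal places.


Step 1: Excess thrust = T - D = 150283 - 97754 = 52529 N
Step 2: Excess power = 52529 * 224.4 = 11787507.6 W
Step 3: RC = 11787507.6 / 407177 = 28.949 m/s

28.949


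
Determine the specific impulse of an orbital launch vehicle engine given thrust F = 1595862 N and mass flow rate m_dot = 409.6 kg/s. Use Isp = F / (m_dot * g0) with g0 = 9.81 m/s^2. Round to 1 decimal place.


Step 1: m_dot * g0 = 409.6 * 9.81 = 4018.18
Step 2: Isp = 1595862 / 4018.18 = 397.2 s

397.2


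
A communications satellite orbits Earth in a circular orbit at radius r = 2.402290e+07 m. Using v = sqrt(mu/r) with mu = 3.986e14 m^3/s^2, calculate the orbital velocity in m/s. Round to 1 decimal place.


Step 1: mu / r = 3.986e14 / 2.402290e+07 = 16592501.3217
Step 2: v = sqrt(16592501.3217) = 4073.4 m/s

4073.4


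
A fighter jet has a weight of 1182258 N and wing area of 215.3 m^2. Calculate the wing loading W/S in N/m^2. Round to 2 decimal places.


Step 1: Wing loading = W / S = 1182258 / 215.3
Step 2: Wing loading = 5491.21 N/m^2

5491.21


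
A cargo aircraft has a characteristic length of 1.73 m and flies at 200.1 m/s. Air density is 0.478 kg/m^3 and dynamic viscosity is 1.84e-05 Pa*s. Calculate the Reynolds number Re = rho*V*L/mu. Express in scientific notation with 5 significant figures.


Step 1: Numerator = rho * V * L = 0.478 * 200.1 * 1.73 = 165.470694
Step 2: Re = 165.470694 / 1.84e-05
Step 3: Re = 8.9930e+06

8.9930e+06


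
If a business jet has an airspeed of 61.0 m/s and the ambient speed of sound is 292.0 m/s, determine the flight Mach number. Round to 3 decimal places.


Step 1: M = V / a = 61.0 / 292.0
Step 2: M = 0.209

0.209


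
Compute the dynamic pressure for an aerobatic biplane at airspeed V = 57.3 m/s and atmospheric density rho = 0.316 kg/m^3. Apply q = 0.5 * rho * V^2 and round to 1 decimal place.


Step 1: V^2 = 57.3^2 = 3283.29
Step 2: q = 0.5 * 0.316 * 3283.29
Step 3: q = 518.8 Pa

518.8


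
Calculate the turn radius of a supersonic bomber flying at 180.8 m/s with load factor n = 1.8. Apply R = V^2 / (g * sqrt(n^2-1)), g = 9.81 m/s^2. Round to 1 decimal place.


Step 1: V^2 = 180.8^2 = 32688.64
Step 2: n^2 - 1 = 1.8^2 - 1 = 2.24
Step 3: sqrt(2.24) = 1.496663
Step 4: R = 32688.64 / (9.81 * 1.496663) = 2226.4 m

2226.4


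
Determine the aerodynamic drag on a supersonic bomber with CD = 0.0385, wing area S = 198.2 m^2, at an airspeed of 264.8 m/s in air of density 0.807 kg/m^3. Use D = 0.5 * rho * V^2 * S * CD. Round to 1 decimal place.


Step 1: Dynamic pressure q = 0.5 * 0.807 * 264.8^2 = 28293.0326 Pa
Step 2: Drag D = q * S * CD = 28293.0326 * 198.2 * 0.0385
Step 3: D = 215895.6 N

215895.6


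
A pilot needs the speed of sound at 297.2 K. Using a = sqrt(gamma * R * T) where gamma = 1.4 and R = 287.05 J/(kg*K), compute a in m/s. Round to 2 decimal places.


Step 1: gamma * R * T = 1.4 * 287.05 * 297.2 = 119435.764
Step 2: a = sqrt(119435.764) = 345.59 m/s

345.59


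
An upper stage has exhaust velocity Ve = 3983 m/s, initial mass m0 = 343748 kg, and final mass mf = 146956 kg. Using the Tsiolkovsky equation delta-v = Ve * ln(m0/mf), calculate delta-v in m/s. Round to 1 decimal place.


Step 1: Mass ratio m0/mf = 343748 / 146956 = 2.339122
Step 2: ln(2.339122) = 0.849776
Step 3: delta-v = 3983 * 0.849776 = 3384.7 m/s

3384.7


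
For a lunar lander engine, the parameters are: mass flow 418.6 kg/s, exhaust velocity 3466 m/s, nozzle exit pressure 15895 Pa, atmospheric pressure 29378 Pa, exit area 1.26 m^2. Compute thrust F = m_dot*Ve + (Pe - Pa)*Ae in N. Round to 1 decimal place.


Step 1: Momentum thrust = m_dot * Ve = 418.6 * 3466 = 1450867.6 N
Step 2: Pressure thrust = (Pe - Pa) * Ae = (15895 - 29378) * 1.26 = -16988.58 N
Step 3: Total thrust F = 1450867.6 + -16988.58 = 1433879.0 N

1433879.0


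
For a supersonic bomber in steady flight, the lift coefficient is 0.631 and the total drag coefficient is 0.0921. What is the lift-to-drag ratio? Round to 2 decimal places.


Step 1: L/D = CL / CD = 0.631 / 0.0921
Step 2: L/D = 6.85

6.85


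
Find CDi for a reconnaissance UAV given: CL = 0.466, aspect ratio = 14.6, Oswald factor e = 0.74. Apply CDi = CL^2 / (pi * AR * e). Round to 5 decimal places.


Step 1: CL^2 = 0.466^2 = 0.217156
Step 2: pi * AR * e = 3.14159 * 14.6 * 0.74 = 33.941767
Step 3: CDi = 0.217156 / 33.941767 = 0.00640

0.00640


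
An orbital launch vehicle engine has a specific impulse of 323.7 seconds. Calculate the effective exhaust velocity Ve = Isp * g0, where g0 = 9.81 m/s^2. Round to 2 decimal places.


Step 1: Ve = Isp * g0 = 323.7 * 9.81
Step 2: Ve = 3175.50 m/s

3175.50


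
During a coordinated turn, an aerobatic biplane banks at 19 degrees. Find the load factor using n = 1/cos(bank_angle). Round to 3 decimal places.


Step 1: Convert 19 degrees to radians = 0.331613
Step 2: cos(19 deg) = 0.945519
Step 3: n = 1 / 0.945519 = 1.058

1.058


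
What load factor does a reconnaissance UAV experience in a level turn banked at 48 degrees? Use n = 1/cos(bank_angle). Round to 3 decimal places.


Step 1: Convert 48 degrees to radians = 0.837758
Step 2: cos(48 deg) = 0.669131
Step 3: n = 1 / 0.669131 = 1.494

1.494


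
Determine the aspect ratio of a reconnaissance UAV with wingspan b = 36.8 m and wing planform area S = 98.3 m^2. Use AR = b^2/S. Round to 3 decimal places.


Step 1: b^2 = 36.8^2 = 1354.24
Step 2: AR = 1354.24 / 98.3 = 13.777

13.777


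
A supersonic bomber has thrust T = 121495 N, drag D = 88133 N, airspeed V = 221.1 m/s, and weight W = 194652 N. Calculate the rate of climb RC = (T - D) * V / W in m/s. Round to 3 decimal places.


Step 1: Excess thrust = T - D = 121495 - 88133 = 33362 N
Step 2: Excess power = 33362 * 221.1 = 7376338.2 W
Step 3: RC = 7376338.2 / 194652 = 37.895 m/s

37.895


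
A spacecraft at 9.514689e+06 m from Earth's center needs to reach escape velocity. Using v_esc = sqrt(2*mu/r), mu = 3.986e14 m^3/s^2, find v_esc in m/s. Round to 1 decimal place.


Step 1: 2*mu/r = 2 * 3.986e14 / 9.514689e+06 = 83786238.31
Step 2: v_esc = sqrt(83786238.31) = 9153.5 m/s

9153.5


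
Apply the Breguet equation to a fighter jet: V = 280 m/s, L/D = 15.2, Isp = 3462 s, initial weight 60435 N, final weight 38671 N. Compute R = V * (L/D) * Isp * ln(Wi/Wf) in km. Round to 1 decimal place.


Step 1: Coefficient = V * (L/D) * Isp = 280 * 15.2 * 3462 = 14734272.0 m
Step 2: Wi/Wf = 60435 / 38671 = 1.562799
Step 3: ln(1.562799) = 0.446478
Step 4: R = 14734272.0 * 0.446478 = 6578534.8 m = 6578.5 km

6578.5


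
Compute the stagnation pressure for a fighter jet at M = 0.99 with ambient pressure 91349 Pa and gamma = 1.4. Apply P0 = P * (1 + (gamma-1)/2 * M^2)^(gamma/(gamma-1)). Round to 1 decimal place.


Step 1: (gamma-1)/2 * M^2 = 0.2 * 0.9801 = 0.19602
Step 2: 1 + 0.19602 = 1.19602
Step 3: Exponent gamma/(gamma-1) = 3.5
Step 4: P0 = 91349 * 1.19602^3.5 = 170918.2 Pa

170918.2


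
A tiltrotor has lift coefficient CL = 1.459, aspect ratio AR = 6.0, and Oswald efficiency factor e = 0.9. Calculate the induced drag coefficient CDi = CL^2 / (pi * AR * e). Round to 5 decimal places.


Step 1: CL^2 = 1.459^2 = 2.128681
Step 2: pi * AR * e = 3.14159 * 6.0 * 0.9 = 16.9646
Step 3: CDi = 2.128681 / 16.9646 = 0.12548

0.12548


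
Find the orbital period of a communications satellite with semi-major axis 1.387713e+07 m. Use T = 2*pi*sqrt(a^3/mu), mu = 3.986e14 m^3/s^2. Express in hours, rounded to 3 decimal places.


Step 1: a^3 / mu = 2.672385e+21 / 3.986e14 = 6.704427e+06
Step 2: sqrt(6.704427e+06) = 2589.2909 s
Step 3: T = 2*pi * 2589.2909 = 16268.99 s
Step 4: T in hours = 16268.99 / 3600 = 4.519 hours

4.519


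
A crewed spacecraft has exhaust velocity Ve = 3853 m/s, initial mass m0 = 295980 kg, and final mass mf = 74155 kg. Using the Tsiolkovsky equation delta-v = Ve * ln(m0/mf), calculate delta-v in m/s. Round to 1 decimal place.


Step 1: Mass ratio m0/mf = 295980 / 74155 = 3.991369
Step 2: ln(3.991369) = 1.384134
Step 3: delta-v = 3853 * 1.384134 = 5333.1 m/s

5333.1


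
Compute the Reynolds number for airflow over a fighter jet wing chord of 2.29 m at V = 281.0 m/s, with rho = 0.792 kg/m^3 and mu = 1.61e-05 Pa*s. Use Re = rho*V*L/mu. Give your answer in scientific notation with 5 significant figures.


Step 1: Numerator = rho * V * L = 0.792 * 281.0 * 2.29 = 509.64408
Step 2: Re = 509.64408 / 1.61e-05
Step 3: Re = 3.1655e+07

3.1655e+07


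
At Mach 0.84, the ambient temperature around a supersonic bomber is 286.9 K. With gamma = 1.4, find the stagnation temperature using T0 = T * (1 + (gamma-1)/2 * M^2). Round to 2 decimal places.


Step 1: (gamma-1)/2 = 0.2
Step 2: M^2 = 0.7056
Step 3: 1 + 0.2 * 0.7056 = 1.14112
Step 4: T0 = 286.9 * 1.14112 = 327.39 K

327.39


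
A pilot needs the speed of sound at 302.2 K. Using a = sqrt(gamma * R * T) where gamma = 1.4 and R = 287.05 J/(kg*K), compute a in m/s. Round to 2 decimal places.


Step 1: gamma * R * T = 1.4 * 287.05 * 302.2 = 121445.114
Step 2: a = sqrt(121445.114) = 348.49 m/s

348.49


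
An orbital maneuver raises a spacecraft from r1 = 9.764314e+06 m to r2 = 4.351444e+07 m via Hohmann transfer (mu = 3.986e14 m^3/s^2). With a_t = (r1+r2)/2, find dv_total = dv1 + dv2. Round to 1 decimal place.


Step 1: Transfer semi-major axis a_t = (9.764314e+06 + 4.351444e+07) / 2 = 2.663938e+07 m
Step 2: v1 (circular at r1) = sqrt(mu/r1) = 6389.22 m/s
Step 3: v_t1 = sqrt(mu*(2/r1 - 1/a_t)) = 8165.87 m/s
Step 4: dv1 = |8165.87 - 6389.22| = 1776.65 m/s
Step 5: v2 (circular at r2) = 3026.58 m/s, v_t2 = 1832.36 m/s
Step 6: dv2 = |3026.58 - 1832.36| = 1194.22 m/s
Step 7: Total delta-v = 1776.65 + 1194.22 = 2970.9 m/s

2970.9


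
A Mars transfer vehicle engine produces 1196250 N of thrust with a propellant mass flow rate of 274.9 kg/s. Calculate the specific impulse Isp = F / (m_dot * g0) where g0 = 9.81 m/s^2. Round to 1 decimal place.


Step 1: m_dot * g0 = 274.9 * 9.81 = 2696.77
Step 2: Isp = 1196250 / 2696.77 = 443.6 s

443.6


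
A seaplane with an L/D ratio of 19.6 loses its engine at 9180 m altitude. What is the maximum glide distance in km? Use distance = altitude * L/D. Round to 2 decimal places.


Step 1: Glide distance = altitude * L/D = 9180 * 19.6 = 179928.0 m
Step 2: Convert to km: 179928.0 / 1000 = 179.93 km

179.93


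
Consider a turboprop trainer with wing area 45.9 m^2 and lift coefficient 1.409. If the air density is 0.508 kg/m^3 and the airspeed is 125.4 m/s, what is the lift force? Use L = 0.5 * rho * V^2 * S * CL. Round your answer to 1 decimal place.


Step 1: Calculate dynamic pressure q = 0.5 * 0.508 * 125.4^2 = 0.5 * 0.508 * 15725.16 = 3994.1906 Pa
Step 2: Multiply by wing area and lift coefficient: L = 3994.1906 * 45.9 * 1.409
Step 3: L = 183333.3504 * 1.409 = 258316.7 N

258316.7


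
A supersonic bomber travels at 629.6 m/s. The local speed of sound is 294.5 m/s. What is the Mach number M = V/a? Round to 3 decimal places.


Step 1: M = V / a = 629.6 / 294.5
Step 2: M = 2.138

2.138


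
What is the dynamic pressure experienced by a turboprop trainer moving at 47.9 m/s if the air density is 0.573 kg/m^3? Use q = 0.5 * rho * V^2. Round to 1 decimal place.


Step 1: V^2 = 47.9^2 = 2294.41
Step 2: q = 0.5 * 0.573 * 2294.41
Step 3: q = 657.3 Pa

657.3


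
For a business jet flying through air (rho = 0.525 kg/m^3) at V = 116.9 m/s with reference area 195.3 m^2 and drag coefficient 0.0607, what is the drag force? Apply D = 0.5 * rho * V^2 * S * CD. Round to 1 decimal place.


Step 1: Dynamic pressure q = 0.5 * 0.525 * 116.9^2 = 3587.2226 Pa
Step 2: Drag D = q * S * CD = 3587.2226 * 195.3 * 0.0607
Step 3: D = 42525.5 N

42525.5


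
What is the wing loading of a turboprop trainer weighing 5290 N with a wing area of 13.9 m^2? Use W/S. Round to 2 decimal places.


Step 1: Wing loading = W / S = 5290 / 13.9
Step 2: Wing loading = 380.58 N/m^2

380.58


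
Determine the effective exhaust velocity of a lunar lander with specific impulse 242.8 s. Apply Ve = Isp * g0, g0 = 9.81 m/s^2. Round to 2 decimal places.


Step 1: Ve = Isp * g0 = 242.8 * 9.81
Step 2: Ve = 2381.87 m/s

2381.87


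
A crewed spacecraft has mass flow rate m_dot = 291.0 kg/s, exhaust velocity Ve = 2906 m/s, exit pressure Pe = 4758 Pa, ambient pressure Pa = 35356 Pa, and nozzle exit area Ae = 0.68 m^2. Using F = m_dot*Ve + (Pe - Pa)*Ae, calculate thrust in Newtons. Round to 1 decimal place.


Step 1: Momentum thrust = m_dot * Ve = 291.0 * 2906 = 845646.0 N
Step 2: Pressure thrust = (Pe - Pa) * Ae = (4758 - 35356) * 0.68 = -20806.64 N
Step 3: Total thrust F = 845646.0 + -20806.64 = 824839.4 N

824839.4


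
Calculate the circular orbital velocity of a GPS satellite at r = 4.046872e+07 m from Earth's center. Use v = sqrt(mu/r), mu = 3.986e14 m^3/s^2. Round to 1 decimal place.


Step 1: mu / r = 3.986e14 / 4.046872e+07 = 9849582.5912
Step 2: v = sqrt(9849582.5912) = 3138.4 m/s

3138.4


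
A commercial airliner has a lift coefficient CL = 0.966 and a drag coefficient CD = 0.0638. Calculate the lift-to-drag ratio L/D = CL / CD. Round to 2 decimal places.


Step 1: L/D = CL / CD = 0.966 / 0.0638
Step 2: L/D = 15.14

15.14


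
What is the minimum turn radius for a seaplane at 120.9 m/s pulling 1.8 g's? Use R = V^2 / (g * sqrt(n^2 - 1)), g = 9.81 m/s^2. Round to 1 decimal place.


Step 1: V^2 = 120.9^2 = 14616.81
Step 2: n^2 - 1 = 1.8^2 - 1 = 2.24
Step 3: sqrt(2.24) = 1.496663
Step 4: R = 14616.81 / (9.81 * 1.496663) = 995.5 m

995.5


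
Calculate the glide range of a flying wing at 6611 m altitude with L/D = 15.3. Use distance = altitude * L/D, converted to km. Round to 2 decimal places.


Step 1: Glide distance = altitude * L/D = 6611 * 15.3 = 101148.3 m
Step 2: Convert to km: 101148.3 / 1000 = 101.15 km

101.15


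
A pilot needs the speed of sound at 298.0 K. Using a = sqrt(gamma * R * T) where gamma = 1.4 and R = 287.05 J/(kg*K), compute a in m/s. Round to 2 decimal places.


Step 1: gamma * R * T = 1.4 * 287.05 * 298.0 = 119757.26
Step 2: a = sqrt(119757.26) = 346.06 m/s

346.06


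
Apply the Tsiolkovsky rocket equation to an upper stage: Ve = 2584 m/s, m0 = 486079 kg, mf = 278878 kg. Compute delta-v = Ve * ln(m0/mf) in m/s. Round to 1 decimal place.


Step 1: Mass ratio m0/mf = 486079 / 278878 = 1.742981
Step 2: ln(1.742981) = 0.555597
Step 3: delta-v = 2584 * 0.555597 = 1435.7 m/s

1435.7


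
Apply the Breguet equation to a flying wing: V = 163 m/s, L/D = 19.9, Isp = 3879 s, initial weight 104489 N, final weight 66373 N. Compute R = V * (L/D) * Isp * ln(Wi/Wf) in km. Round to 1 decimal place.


Step 1: Coefficient = V * (L/D) * Isp = 163 * 19.9 * 3879 = 12582312.3 m
Step 2: Wi/Wf = 104489 / 66373 = 1.57427
Step 3: ln(1.57427) = 0.453791
Step 4: R = 12582312.3 * 0.453791 = 5709745.8 m = 5709.7 km

5709.7


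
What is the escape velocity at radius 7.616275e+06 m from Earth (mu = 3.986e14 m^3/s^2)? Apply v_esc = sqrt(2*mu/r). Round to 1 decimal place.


Step 1: 2*mu/r = 2 * 3.986e14 / 7.616275e+06 = 104670590.282
Step 2: v_esc = sqrt(104670590.282) = 10230.9 m/s

10230.9


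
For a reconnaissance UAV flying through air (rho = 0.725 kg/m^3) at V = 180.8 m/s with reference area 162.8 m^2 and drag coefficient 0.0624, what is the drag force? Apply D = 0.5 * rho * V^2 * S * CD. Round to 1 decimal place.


Step 1: Dynamic pressure q = 0.5 * 0.725 * 180.8^2 = 11849.632 Pa
Step 2: Drag D = q * S * CD = 11849.632 * 162.8 * 0.0624
Step 3: D = 120377.1 N

120377.1


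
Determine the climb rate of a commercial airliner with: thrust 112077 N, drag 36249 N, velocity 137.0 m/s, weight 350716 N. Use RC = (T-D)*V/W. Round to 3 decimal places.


Step 1: Excess thrust = T - D = 112077 - 36249 = 75828 N
Step 2: Excess power = 75828 * 137.0 = 10388436.0 W
Step 3: RC = 10388436.0 / 350716 = 29.621 m/s

29.621


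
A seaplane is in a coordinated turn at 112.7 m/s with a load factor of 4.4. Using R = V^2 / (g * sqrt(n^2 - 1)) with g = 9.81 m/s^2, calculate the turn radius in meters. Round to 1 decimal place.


Step 1: V^2 = 112.7^2 = 12701.29
Step 2: n^2 - 1 = 4.4^2 - 1 = 18.36
Step 3: sqrt(18.36) = 4.284857
Step 4: R = 12701.29 / (9.81 * 4.284857) = 302.2 m

302.2


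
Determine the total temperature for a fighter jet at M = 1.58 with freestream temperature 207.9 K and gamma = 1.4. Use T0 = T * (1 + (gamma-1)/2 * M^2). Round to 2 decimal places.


Step 1: (gamma-1)/2 = 0.2
Step 2: M^2 = 2.4964
Step 3: 1 + 0.2 * 2.4964 = 1.49928
Step 4: T0 = 207.9 * 1.49928 = 311.70 K

311.70


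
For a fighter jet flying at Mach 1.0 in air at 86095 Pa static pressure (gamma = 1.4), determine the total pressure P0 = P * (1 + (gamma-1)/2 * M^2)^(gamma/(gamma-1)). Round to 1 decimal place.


Step 1: (gamma-1)/2 * M^2 = 0.2 * 1.0 = 0.2
Step 2: 1 + 0.2 = 1.2
Step 3: Exponent gamma/(gamma-1) = 3.5
Step 4: P0 = 86095 * 1.2^3.5 = 162971.7 Pa

162971.7


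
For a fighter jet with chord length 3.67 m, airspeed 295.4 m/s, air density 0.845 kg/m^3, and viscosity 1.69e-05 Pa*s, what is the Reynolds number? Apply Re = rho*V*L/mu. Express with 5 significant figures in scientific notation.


Step 1: Numerator = rho * V * L = 0.845 * 295.4 * 3.67 = 916.07971
Step 2: Re = 916.07971 / 1.69e-05
Step 3: Re = 5.4206e+07

5.4206e+07


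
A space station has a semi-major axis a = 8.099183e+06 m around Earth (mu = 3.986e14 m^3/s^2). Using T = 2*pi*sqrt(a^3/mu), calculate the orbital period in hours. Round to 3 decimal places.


Step 1: a^3 / mu = 5.312802e+20 / 3.986e14 = 1.332866e+06
Step 2: sqrt(1.332866e+06) = 1154.498 s
Step 3: T = 2*pi * 1154.498 = 7253.92 s
Step 4: T in hours = 7253.92 / 3600 = 2.015 hours

2.015


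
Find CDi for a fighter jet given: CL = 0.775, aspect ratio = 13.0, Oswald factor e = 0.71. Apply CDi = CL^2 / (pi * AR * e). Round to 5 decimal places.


Step 1: CL^2 = 0.775^2 = 0.600625
Step 2: pi * AR * e = 3.14159 * 13.0 * 0.71 = 28.9969
Step 3: CDi = 0.600625 / 28.9969 = 0.02071

0.02071


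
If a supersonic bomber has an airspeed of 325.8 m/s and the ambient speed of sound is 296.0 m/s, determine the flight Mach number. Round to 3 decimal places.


Step 1: M = V / a = 325.8 / 296.0
Step 2: M = 1.101

1.101


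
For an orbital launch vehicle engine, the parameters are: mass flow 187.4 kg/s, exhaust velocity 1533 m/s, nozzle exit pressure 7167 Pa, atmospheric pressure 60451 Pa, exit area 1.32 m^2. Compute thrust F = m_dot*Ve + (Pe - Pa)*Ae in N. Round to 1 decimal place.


Step 1: Momentum thrust = m_dot * Ve = 187.4 * 1533 = 287284.2 N
Step 2: Pressure thrust = (Pe - Pa) * Ae = (7167 - 60451) * 1.32 = -70334.88 N
Step 3: Total thrust F = 287284.2 + -70334.88 = 216949.3 N

216949.3


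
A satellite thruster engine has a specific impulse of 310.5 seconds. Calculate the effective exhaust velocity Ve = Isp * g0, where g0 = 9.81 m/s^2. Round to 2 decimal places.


Step 1: Ve = Isp * g0 = 310.5 * 9.81
Step 2: Ve = 3046.01 m/s

3046.01


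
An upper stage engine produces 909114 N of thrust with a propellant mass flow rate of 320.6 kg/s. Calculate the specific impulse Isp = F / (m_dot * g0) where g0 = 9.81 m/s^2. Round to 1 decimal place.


Step 1: m_dot * g0 = 320.6 * 9.81 = 3145.09
Step 2: Isp = 909114 / 3145.09 = 289.1 s

289.1


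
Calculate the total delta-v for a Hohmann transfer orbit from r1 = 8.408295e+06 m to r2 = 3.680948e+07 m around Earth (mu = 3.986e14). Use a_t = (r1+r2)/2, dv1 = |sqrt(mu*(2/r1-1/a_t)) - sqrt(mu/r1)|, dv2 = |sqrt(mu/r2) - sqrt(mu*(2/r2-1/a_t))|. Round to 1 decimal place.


Step 1: Transfer semi-major axis a_t = (8.408295e+06 + 3.680948e+07) / 2 = 2.260889e+07 m
Step 2: v1 (circular at r1) = sqrt(mu/r1) = 6885.17 m/s
Step 3: v_t1 = sqrt(mu*(2/r1 - 1/a_t)) = 8785.27 m/s
Step 4: dv1 = |8785.27 - 6885.17| = 1900.1 m/s
Step 5: v2 (circular at r2) = 3290.7 m/s, v_t2 = 2006.8 m/s
Step 6: dv2 = |3290.7 - 2006.8| = 1283.91 m/s
Step 7: Total delta-v = 1900.1 + 1283.91 = 3184.0 m/s

3184.0


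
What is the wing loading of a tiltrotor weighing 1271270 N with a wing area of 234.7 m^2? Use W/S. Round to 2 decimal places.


Step 1: Wing loading = W / S = 1271270 / 234.7
Step 2: Wing loading = 5416.57 N/m^2

5416.57


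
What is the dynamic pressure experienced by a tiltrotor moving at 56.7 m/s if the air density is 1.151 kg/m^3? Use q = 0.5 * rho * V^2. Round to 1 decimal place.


Step 1: V^2 = 56.7^2 = 3214.89
Step 2: q = 0.5 * 1.151 * 3214.89
Step 3: q = 1850.2 Pa

1850.2


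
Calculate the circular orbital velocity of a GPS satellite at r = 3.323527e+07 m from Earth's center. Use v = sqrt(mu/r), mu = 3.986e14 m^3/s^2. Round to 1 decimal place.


Step 1: mu / r = 3.986e14 / 3.323527e+07 = 11993283.0394
Step 2: v = sqrt(11993283.0394) = 3463.1 m/s

3463.1


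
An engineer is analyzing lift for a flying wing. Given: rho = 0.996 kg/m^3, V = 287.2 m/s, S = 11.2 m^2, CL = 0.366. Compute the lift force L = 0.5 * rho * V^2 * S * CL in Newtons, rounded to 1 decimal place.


Step 1: Calculate dynamic pressure q = 0.5 * 0.996 * 287.2^2 = 0.5 * 0.996 * 82483.84 = 41076.9523 Pa
Step 2: Multiply by wing area and lift coefficient: L = 41076.9523 * 11.2 * 0.366
Step 3: L = 460061.866 * 0.366 = 168382.6 N

168382.6


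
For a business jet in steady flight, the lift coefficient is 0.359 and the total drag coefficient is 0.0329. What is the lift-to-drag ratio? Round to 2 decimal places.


Step 1: L/D = CL / CD = 0.359 / 0.0329
Step 2: L/D = 10.91

10.91


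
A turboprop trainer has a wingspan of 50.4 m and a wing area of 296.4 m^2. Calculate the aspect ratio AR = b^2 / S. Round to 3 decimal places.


Step 1: b^2 = 50.4^2 = 2540.16
Step 2: AR = 2540.16 / 296.4 = 8.570

8.570


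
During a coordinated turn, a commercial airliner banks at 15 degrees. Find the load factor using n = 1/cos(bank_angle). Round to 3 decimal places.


Step 1: Convert 15 degrees to radians = 0.261799
Step 2: cos(15 deg) = 0.965926
Step 3: n = 1 / 0.965926 = 1.035

1.035


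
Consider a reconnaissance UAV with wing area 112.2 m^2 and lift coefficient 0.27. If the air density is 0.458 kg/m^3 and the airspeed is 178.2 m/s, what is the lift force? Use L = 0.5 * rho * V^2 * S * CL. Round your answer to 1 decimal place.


Step 1: Calculate dynamic pressure q = 0.5 * 0.458 * 178.2^2 = 0.5 * 0.458 * 31755.24 = 7271.95 Pa
Step 2: Multiply by wing area and lift coefficient: L = 7271.95 * 112.2 * 0.27
Step 3: L = 815912.7855 * 0.27 = 220296.5 N

220296.5


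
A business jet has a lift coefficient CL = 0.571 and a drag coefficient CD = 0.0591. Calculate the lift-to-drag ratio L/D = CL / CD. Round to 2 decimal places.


Step 1: L/D = CL / CD = 0.571 / 0.0591
Step 2: L/D = 9.66

9.66


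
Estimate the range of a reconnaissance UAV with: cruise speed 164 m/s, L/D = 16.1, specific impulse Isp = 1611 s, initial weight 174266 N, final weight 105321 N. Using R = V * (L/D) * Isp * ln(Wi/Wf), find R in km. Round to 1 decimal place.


Step 1: Coefficient = V * (L/D) * Isp = 164 * 16.1 * 1611 = 4253684.4 m
Step 2: Wi/Wf = 174266 / 105321 = 1.654618
Step 3: ln(1.654618) = 0.50357
Step 4: R = 4253684.4 * 0.50357 = 2142028.0 m = 2142.0 km

2142.0


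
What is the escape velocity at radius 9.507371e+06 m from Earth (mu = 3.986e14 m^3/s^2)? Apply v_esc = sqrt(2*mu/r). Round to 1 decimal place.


Step 1: 2*mu/r = 2 * 3.986e14 / 9.507371e+06 = 83850730.1335
Step 2: v_esc = sqrt(83850730.1335) = 9157.0 m/s

9157.0


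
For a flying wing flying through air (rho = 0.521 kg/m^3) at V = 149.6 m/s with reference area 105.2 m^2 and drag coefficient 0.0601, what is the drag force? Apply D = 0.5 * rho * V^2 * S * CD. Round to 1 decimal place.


Step 1: Dynamic pressure q = 0.5 * 0.521 * 149.6^2 = 5830.0317 Pa
Step 2: Drag D = q * S * CD = 5830.0317 * 105.2 * 0.0601
Step 3: D = 36860.5 N

36860.5


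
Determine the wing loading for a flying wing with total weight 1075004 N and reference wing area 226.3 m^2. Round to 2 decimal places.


Step 1: Wing loading = W / S = 1075004 / 226.3
Step 2: Wing loading = 4750.35 N/m^2

4750.35


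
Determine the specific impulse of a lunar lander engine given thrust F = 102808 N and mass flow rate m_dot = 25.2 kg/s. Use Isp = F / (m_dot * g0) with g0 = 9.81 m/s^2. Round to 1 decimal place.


Step 1: m_dot * g0 = 25.2 * 9.81 = 247.21
Step 2: Isp = 102808 / 247.21 = 415.9 s

415.9


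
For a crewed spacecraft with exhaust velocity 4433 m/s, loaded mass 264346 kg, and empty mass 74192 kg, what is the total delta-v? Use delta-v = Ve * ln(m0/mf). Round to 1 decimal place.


Step 1: Mass ratio m0/mf = 264346 / 74192 = 3.562999
Step 2: ln(3.562999) = 1.270603
Step 3: delta-v = 4433 * 1.270603 = 5632.6 m/s

5632.6


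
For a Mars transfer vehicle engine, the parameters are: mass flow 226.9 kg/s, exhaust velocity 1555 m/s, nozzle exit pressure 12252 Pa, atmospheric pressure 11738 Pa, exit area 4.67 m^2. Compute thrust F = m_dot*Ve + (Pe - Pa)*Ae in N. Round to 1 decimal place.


Step 1: Momentum thrust = m_dot * Ve = 226.9 * 1555 = 352829.5 N
Step 2: Pressure thrust = (Pe - Pa) * Ae = (12252 - 11738) * 4.67 = 2400.38 N
Step 3: Total thrust F = 352829.5 + 2400.38 = 355229.9 N

355229.9


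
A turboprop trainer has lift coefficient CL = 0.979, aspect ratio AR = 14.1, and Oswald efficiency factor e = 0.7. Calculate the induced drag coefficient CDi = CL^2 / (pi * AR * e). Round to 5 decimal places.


Step 1: CL^2 = 0.979^2 = 0.958441
Step 2: pi * AR * e = 3.14159 * 14.1 * 0.7 = 31.007519
Step 3: CDi = 0.958441 / 31.007519 = 0.03091

0.03091


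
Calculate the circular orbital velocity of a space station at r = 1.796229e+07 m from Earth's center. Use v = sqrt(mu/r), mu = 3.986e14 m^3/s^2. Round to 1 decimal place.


Step 1: mu / r = 3.986e14 / 1.796229e+07 = 22190934.4521
Step 2: v = sqrt(22190934.4521) = 4710.7 m/s

4710.7


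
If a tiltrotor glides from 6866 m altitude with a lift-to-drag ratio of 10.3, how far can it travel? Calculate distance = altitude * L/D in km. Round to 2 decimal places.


Step 1: Glide distance = altitude * L/D = 6866 * 10.3 = 70719.8 m
Step 2: Convert to km: 70719.8 / 1000 = 70.72 km

70.72


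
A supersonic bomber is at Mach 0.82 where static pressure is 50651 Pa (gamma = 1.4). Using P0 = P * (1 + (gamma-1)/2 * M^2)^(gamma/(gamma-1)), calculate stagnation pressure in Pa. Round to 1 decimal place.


Step 1: (gamma-1)/2 * M^2 = 0.2 * 0.6724 = 0.13448
Step 2: 1 + 0.13448 = 1.13448
Step 3: Exponent gamma/(gamma-1) = 3.5
Step 4: P0 = 50651 * 1.13448^3.5 = 78772.9 Pa

78772.9


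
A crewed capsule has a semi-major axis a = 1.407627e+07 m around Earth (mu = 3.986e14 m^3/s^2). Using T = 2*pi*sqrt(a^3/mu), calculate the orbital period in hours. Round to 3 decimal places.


Step 1: a^3 / mu = 2.789092e+21 / 3.986e14 = 6.997219e+06
Step 2: sqrt(6.997219e+06) = 2645.2257 s
Step 3: T = 2*pi * 2645.2257 = 16620.44 s
Step 4: T in hours = 16620.44 / 3600 = 4.617 hours

4.617


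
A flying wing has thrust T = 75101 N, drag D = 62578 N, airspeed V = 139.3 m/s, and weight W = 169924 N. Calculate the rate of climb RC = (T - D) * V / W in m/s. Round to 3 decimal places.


Step 1: Excess thrust = T - D = 75101 - 62578 = 12523 N
Step 2: Excess power = 12523 * 139.3 = 1744453.9 W
Step 3: RC = 1744453.9 / 169924 = 10.266 m/s

10.266


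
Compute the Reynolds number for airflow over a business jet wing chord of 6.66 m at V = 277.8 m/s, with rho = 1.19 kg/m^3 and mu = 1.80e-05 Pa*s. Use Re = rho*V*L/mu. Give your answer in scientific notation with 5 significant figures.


Step 1: Numerator = rho * V * L = 1.19 * 277.8 * 6.66 = 2201.67612
Step 2: Re = 2201.67612 / 1.80e-05
Step 3: Re = 1.2232e+08

1.2232e+08


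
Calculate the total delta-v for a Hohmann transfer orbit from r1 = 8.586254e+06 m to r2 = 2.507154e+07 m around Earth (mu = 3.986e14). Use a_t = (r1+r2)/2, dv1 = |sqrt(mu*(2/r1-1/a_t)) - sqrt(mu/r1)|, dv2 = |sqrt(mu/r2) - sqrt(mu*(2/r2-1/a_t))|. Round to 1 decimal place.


Step 1: Transfer semi-major axis a_t = (8.586254e+06 + 2.507154e+07) / 2 = 1.682890e+07 m
Step 2: v1 (circular at r1) = sqrt(mu/r1) = 6813.45 m/s
Step 3: v_t1 = sqrt(mu*(2/r1 - 1/a_t)) = 8316.29 m/s
Step 4: dv1 = |8316.29 - 6813.45| = 1502.84 m/s
Step 5: v2 (circular at r2) = 3987.29 m/s, v_t2 = 2848.08 m/s
Step 6: dv2 = |3987.29 - 2848.08| = 1139.21 m/s
Step 7: Total delta-v = 1502.84 + 1139.21 = 2642.1 m/s

2642.1


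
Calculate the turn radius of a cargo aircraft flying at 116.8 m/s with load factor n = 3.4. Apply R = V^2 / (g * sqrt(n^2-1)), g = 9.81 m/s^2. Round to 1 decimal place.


Step 1: V^2 = 116.8^2 = 13642.24
Step 2: n^2 - 1 = 3.4^2 - 1 = 10.56
Step 3: sqrt(10.56) = 3.249615
Step 4: R = 13642.24 / (9.81 * 3.249615) = 427.9 m

427.9


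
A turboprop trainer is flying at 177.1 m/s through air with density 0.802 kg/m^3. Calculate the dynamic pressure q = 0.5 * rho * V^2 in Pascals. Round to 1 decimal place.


Step 1: V^2 = 177.1^2 = 31364.41
Step 2: q = 0.5 * 0.802 * 31364.41
Step 3: q = 12577.1 Pa

12577.1


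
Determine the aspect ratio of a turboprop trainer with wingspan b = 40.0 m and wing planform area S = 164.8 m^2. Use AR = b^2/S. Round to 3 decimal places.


Step 1: b^2 = 40.0^2 = 1600.0
Step 2: AR = 1600.0 / 164.8 = 9.709

9.709


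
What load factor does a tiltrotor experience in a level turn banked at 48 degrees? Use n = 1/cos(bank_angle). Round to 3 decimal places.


Step 1: Convert 48 degrees to radians = 0.837758
Step 2: cos(48 deg) = 0.669131
Step 3: n = 1 / 0.669131 = 1.494

1.494


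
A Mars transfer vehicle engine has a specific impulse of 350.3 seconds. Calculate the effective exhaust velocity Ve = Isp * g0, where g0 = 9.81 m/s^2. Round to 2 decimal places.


Step 1: Ve = Isp * g0 = 350.3 * 9.81
Step 2: Ve = 3436.44 m/s

3436.44


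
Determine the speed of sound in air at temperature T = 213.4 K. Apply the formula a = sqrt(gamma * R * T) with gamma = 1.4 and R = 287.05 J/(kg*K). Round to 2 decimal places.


Step 1: gamma * R * T = 1.4 * 287.05 * 213.4 = 85759.058
Step 2: a = sqrt(85759.058) = 292.85 m/s

292.85


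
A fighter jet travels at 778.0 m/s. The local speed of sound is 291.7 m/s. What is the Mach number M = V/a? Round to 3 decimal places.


Step 1: M = V / a = 778.0 / 291.7
Step 2: M = 2.667

2.667


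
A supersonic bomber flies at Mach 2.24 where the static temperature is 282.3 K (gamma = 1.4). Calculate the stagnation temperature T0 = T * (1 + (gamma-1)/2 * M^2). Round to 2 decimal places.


Step 1: (gamma-1)/2 = 0.2
Step 2: M^2 = 5.0176
Step 3: 1 + 0.2 * 5.0176 = 2.00352
Step 4: T0 = 282.3 * 2.00352 = 565.59 K

565.59


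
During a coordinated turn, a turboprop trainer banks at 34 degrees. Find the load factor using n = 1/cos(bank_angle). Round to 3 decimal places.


Step 1: Convert 34 degrees to radians = 0.593412
Step 2: cos(34 deg) = 0.829038
Step 3: n = 1 / 0.829038 = 1.206

1.206


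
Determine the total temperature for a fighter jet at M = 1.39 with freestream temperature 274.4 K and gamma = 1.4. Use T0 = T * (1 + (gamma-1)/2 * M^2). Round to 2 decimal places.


Step 1: (gamma-1)/2 = 0.2
Step 2: M^2 = 1.9321
Step 3: 1 + 0.2 * 1.9321 = 1.38642
Step 4: T0 = 274.4 * 1.38642 = 380.43 K

380.43


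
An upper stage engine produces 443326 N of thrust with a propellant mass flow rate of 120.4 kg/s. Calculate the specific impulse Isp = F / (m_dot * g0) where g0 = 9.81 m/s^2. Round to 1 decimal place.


Step 1: m_dot * g0 = 120.4 * 9.81 = 1181.12
Step 2: Isp = 443326 / 1181.12 = 375.3 s

375.3


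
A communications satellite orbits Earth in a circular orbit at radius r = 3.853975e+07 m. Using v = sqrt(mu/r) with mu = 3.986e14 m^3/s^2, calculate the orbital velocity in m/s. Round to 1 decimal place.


Step 1: mu / r = 3.986e14 / 3.853975e+07 = 10342568.3872
Step 2: v = sqrt(10342568.3872) = 3216.0 m/s

3216.0


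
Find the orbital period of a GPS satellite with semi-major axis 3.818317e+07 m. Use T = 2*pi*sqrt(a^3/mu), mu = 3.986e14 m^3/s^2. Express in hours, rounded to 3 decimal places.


Step 1: a^3 / mu = 5.566932e+22 / 3.986e14 = 1.396621e+08
Step 2: sqrt(1.396621e+08) = 11817.8732 s
Step 3: T = 2*pi * 11817.8732 = 74253.89 s
Step 4: T in hours = 74253.89 / 3600 = 20.626 hours

20.626


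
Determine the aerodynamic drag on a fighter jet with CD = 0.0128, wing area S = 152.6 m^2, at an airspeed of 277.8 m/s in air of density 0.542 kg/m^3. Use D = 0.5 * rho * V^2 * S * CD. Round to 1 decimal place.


Step 1: Dynamic pressure q = 0.5 * 0.542 * 277.8^2 = 20913.8396 Pa
Step 2: Drag D = q * S * CD = 20913.8396 * 152.6 * 0.0128
Step 3: D = 40850.6 N

40850.6


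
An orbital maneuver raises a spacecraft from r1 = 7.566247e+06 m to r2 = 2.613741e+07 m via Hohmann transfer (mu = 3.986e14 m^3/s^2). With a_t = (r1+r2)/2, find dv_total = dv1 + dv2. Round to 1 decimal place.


Step 1: Transfer semi-major axis a_t = (7.566247e+06 + 2.613741e+07) / 2 = 1.685183e+07 m
Step 2: v1 (circular at r1) = sqrt(mu/r1) = 7258.19 m/s
Step 3: v_t1 = sqrt(mu*(2/r1 - 1/a_t)) = 9039.33 m/s
Step 4: dv1 = |9039.33 - 7258.19| = 1781.14 m/s
Step 5: v2 (circular at r2) = 3905.15 m/s, v_t2 = 2616.7 m/s
Step 6: dv2 = |3905.15 - 2616.7| = 1288.45 m/s
Step 7: Total delta-v = 1781.14 + 1288.45 = 3069.6 m/s

3069.6


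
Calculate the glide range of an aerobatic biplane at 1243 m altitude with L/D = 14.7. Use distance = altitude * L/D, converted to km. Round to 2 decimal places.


Step 1: Glide distance = altitude * L/D = 1243 * 14.7 = 18272.1 m
Step 2: Convert to km: 18272.1 / 1000 = 18.27 km

18.27


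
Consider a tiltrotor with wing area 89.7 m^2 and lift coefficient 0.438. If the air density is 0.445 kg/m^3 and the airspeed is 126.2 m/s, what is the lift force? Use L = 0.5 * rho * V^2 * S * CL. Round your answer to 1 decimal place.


Step 1: Calculate dynamic pressure q = 0.5 * 0.445 * 126.2^2 = 0.5 * 0.445 * 15926.44 = 3543.6329 Pa
Step 2: Multiply by wing area and lift coefficient: L = 3543.6329 * 89.7 * 0.438
Step 3: L = 317863.8711 * 0.438 = 139224.4 N

139224.4


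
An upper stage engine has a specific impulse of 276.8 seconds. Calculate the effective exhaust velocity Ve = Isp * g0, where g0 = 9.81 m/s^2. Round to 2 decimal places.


Step 1: Ve = Isp * g0 = 276.8 * 9.81
Step 2: Ve = 2715.41 m/s

2715.41


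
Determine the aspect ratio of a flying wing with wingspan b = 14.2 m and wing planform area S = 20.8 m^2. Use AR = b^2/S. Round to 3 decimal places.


Step 1: b^2 = 14.2^2 = 201.64
Step 2: AR = 201.64 / 20.8 = 9.694

9.694


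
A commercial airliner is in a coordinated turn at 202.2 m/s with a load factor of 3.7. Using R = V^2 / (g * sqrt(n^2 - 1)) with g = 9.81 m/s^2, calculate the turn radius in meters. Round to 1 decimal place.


Step 1: V^2 = 202.2^2 = 40884.84
Step 2: n^2 - 1 = 3.7^2 - 1 = 12.69
Step 3: sqrt(12.69) = 3.562303
Step 4: R = 40884.84 / (9.81 * 3.562303) = 1169.9 m

1169.9


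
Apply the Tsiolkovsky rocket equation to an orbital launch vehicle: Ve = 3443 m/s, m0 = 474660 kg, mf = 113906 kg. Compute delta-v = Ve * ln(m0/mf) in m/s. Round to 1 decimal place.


Step 1: Mass ratio m0/mf = 474660 / 113906 = 4.16712
Step 2: ln(4.16712) = 1.427225
Step 3: delta-v = 3443 * 1.427225 = 4913.9 m/s

4913.9


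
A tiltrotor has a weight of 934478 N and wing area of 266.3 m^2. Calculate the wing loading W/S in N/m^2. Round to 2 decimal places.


Step 1: Wing loading = W / S = 934478 / 266.3
Step 2: Wing loading = 3509.12 N/m^2

3509.12


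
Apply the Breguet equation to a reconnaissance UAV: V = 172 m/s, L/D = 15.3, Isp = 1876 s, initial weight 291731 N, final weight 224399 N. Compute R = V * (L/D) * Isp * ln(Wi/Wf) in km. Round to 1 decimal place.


Step 1: Coefficient = V * (L/D) * Isp = 172 * 15.3 * 1876 = 4936881.6 m
Step 2: Wi/Wf = 291731 / 224399 = 1.300055
Step 3: ln(1.300055) = 0.262406
Step 4: R = 4936881.6 * 0.262406 = 1295469.5 m = 1295.5 km

1295.5


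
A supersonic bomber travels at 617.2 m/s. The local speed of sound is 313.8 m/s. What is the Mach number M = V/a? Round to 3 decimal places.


Step 1: M = V / a = 617.2 / 313.8
Step 2: M = 1.967

1.967


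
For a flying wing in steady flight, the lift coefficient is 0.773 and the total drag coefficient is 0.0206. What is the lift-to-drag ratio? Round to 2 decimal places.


Step 1: L/D = CL / CD = 0.773 / 0.0206
Step 2: L/D = 37.52

37.52


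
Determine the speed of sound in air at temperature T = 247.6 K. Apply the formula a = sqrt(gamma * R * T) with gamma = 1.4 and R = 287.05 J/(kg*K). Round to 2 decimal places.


Step 1: gamma * R * T = 1.4 * 287.05 * 247.6 = 99503.012
Step 2: a = sqrt(99503.012) = 315.44 m/s

315.44


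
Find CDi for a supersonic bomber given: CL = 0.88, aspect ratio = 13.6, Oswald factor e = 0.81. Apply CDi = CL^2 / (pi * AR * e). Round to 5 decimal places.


Step 1: CL^2 = 0.88^2 = 0.7744
Step 2: pi * AR * e = 3.14159 * 13.6 * 0.81 = 34.607785
Step 3: CDi = 0.7744 / 34.607785 = 0.02238

0.02238


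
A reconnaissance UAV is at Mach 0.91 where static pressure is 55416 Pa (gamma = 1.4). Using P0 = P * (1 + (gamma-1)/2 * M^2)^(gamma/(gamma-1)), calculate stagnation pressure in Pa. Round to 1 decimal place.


Step 1: (gamma-1)/2 * M^2 = 0.2 * 0.8281 = 0.16562
Step 2: 1 + 0.16562 = 1.16562
Step 3: Exponent gamma/(gamma-1) = 3.5
Step 4: P0 = 55416 * 1.16562^3.5 = 94751.2 Pa

94751.2


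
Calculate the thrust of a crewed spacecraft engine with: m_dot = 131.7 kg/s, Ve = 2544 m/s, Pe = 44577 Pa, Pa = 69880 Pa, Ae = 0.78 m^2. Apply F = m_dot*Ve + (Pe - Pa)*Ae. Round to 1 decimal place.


Step 1: Momentum thrust = m_dot * Ve = 131.7 * 2544 = 335044.8 N
Step 2: Pressure thrust = (Pe - Pa) * Ae = (44577 - 69880) * 0.78 = -19736.34 N
Step 3: Total thrust F = 335044.8 + -19736.34 = 315308.5 N

315308.5


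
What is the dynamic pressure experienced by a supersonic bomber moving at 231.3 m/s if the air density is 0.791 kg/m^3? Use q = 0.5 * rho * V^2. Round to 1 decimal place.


Step 1: V^2 = 231.3^2 = 53499.69
Step 2: q = 0.5 * 0.791 * 53499.69
Step 3: q = 21159.1 Pa

21159.1


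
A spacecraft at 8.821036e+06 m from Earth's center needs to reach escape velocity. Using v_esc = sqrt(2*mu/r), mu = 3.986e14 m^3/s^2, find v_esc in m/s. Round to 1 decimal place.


Step 1: 2*mu/r = 2 * 3.986e14 / 8.821036e+06 = 90374872.0672
Step 2: v_esc = sqrt(90374872.0672) = 9506.6 m/s

9506.6


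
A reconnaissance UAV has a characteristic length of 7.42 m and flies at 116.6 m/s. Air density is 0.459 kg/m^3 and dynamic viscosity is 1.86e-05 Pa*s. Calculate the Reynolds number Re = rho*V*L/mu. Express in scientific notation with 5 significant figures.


Step 1: Numerator = rho * V * L = 0.459 * 116.6 * 7.42 = 397.113948
Step 2: Re = 397.113948 / 1.86e-05
Step 3: Re = 2.1350e+07

2.1350e+07
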